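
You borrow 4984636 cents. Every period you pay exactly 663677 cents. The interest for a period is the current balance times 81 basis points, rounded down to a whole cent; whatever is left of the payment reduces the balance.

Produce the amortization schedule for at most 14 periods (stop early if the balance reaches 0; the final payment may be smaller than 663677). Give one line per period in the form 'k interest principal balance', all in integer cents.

1 40375 623302 4361334
2 35326 628351 3732983
3 30237 633440 3099543
4 25106 638571 2460972
5 19933 643744 1817228
6 14719 648958 1168270
7 9462 654215 514055
8 4163 514055 0

1. interest=⌊4984636·81/10000⌋=40375; principal=663677-40375=623302; balance=4984636-623302=4361334
2. interest=⌊4361334·81/10000⌋=35326; principal=663677-35326=628351; balance=4361334-628351=3732983
3. interest=⌊3732983·81/10000⌋=30237; principal=663677-30237=633440; balance=3732983-633440=3099543
4. interest=⌊3099543·81/10000⌋=25106; principal=663677-25106=638571; balance=3099543-638571=2460972
5. interest=⌊2460972·81/10000⌋=19933; principal=663677-19933=643744; balance=2460972-643744=1817228
6. interest=⌊1817228·81/10000⌋=14719; principal=663677-14719=648958; balance=1817228-648958=1168270
7. interest=⌊1168270·81/10000⌋=9462; principal=663677-9462=654215; balance=1168270-654215=514055
8. interest=⌊514055·81/10000⌋=4163; principal=min(663677-4163,514055)=514055; balance=514055-514055=0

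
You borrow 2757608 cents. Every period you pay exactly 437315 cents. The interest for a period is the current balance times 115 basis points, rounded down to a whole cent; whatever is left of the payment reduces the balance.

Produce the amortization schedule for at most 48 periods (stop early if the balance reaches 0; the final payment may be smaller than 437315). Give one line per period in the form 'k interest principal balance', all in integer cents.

1. interest=⌊2757608·115/10000⌋=31712; principal=437315-31712=405603; balance=2757608-405603=2352005
2. interest=⌊2352005·115/10000⌋=27048; principal=437315-27048=410267; balance=2352005-410267=1941738
3. interest=⌊1941738·115/10000⌋=22329; principal=437315-22329=414986; balance=1941738-414986=1526752
4. interest=⌊1526752·115/10000⌋=17557; principal=437315-17557=419758; balance=1526752-419758=1106994
5. interest=⌊1106994·115/10000⌋=12730; principal=437315-12730=424585; balance=1106994-424585=682409
6. interest=⌊682409·115/10000⌋=7847; principal=437315-7847=429468; balance=682409-429468=252941
7. interest=⌊252941·115/10000⌋=2908; principal=min(437315-2908,252941)=252941; balance=252941-252941=0

1 31712 405603 2352005
2 27048 410267 1941738
3 22329 414986 1526752
4 17557 419758 1106994
5 12730 424585 682409
6 7847 429468 252941
7 2908 252941 0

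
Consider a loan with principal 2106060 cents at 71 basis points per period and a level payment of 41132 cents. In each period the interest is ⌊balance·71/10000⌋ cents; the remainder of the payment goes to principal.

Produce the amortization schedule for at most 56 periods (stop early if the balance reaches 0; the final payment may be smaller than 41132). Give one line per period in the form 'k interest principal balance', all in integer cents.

1 14953 26179 2079881
2 14767 26365 2053516
3 14579 26553 2026963
4 14391 26741 2000222
5 14201 26931 1973291
6 14010 27122 1946169
7 13817 27315 1918854
8 13623 27509 1891345
9 13428 27704 1863641
10 13231 27901 1835740
11 13033 28099 1807641
12 12834 28298 1779343
13 12633 28499 1750844
14 12430 28702 1722142
15 12227 28905 1693237
16 12021 29111 1664126
17 11815 29317 1634809
18 11607 29525 1605284
19 11397 29735 1575549
20 11186 29946 1545603
21 10973 30159 1515444
22 10759 30373 1485071
23 10544 30588 1454483
24 10326 30806 1423677
25 10108 31024 1392653
26 9887 31245 1361408
27 9665 31467 1329941
28 9442 31690 1298251
29 9217 31915 1266336
30 8990 32142 1234194
31 8762 32370 1201824
32 8532 32600 1169224
33 8301 32831 1136393
34 8068 33064 1103329
35 7833 33299 1070030
36 7597 33535 1036495
37 7359 33773 1002722
38 7119 34013 968709
39 6877 34255 934454
40 6634 34498 899956
41 6389 34743 865213
42 6143 34989 830224
43 5894 35238 794986
44 5644 35488 759498
45 5392 35740 723758
46 5138 35994 687764
47 4883 36249 651515
48 4625 36507 615008
49 4366 36766 578242
50 4105 37027 541215
51 3842 37290 503925
52 3577 37555 466370
53 3311 37821 428549
54 3042 38090 390459
55 2772 38360 352099
56 2499 38633 313466

1. interest=⌊2106060·71/10000⌋=14953; principal=41132-14953=26179; balance=2106060-26179=2079881
2. interest=⌊2079881·71/10000⌋=14767; principal=41132-14767=26365; balance=2079881-26365=2053516
3. interest=⌊2053516·71/10000⌋=14579; principal=41132-14579=26553; balance=2053516-26553=2026963
4. interest=⌊2026963·71/10000⌋=14391; principal=41132-14391=26741; balance=2026963-26741=2000222
5. interest=⌊2000222·71/10000⌋=14201; principal=41132-14201=26931; balance=2000222-26931=1973291
6. interest=⌊1973291·71/10000⌋=14010; principal=41132-14010=27122; balance=1973291-27122=1946169
7. interest=⌊1946169·71/10000⌋=13817; principal=41132-13817=27315; balance=1946169-27315=1918854
8. interest=⌊1918854·71/10000⌋=13623; principal=41132-13623=27509; balance=1918854-27509=1891345
9. interest=⌊1891345·71/10000⌋=13428; principal=41132-13428=27704; balance=1891345-27704=1863641
10. interest=⌊1863641·71/10000⌋=13231; principal=41132-13231=27901; balance=1863641-27901=1835740
11. interest=⌊1835740·71/10000⌋=13033; principal=41132-13033=28099; balance=1835740-28099=1807641
12. interest=⌊1807641·71/10000⌋=12834; principal=41132-12834=28298; balance=1807641-28298=1779343
13. interest=⌊1779343·71/10000⌋=12633; principal=41132-12633=28499; balance=1779343-28499=1750844
14. interest=⌊1750844·71/10000⌋=12430; principal=41132-12430=28702; balance=1750844-28702=1722142
15. interest=⌊1722142·71/10000⌋=12227; principal=41132-12227=28905; balance=1722142-28905=1693237
16. interest=⌊1693237·71/10000⌋=12021; principal=41132-12021=29111; balance=1693237-29111=1664126
17. interest=⌊1664126·71/10000⌋=11815; principal=41132-11815=29317; balance=1664126-29317=1634809
18. interest=⌊1634809·71/10000⌋=11607; principal=41132-11607=29525; balance=1634809-29525=1605284
19. interest=⌊1605284·71/10000⌋=11397; principal=41132-11397=29735; balance=1605284-29735=1575549
20. interest=⌊1575549·71/10000⌋=11186; principal=41132-11186=29946; balance=1575549-29946=1545603
21. interest=⌊1545603·71/10000⌋=10973; principal=41132-10973=30159; balance=1545603-30159=1515444
22. interest=⌊1515444·71/10000⌋=10759; principal=41132-10759=30373; balance=1515444-30373=1485071
23. interest=⌊1485071·71/10000⌋=10544; principal=41132-10544=30588; balance=1485071-30588=1454483
24. interest=⌊1454483·71/10000⌋=10326; principal=41132-10326=30806; balance=1454483-30806=1423677
25. interest=⌊1423677·71/10000⌋=10108; principal=41132-10108=31024; balance=1423677-31024=1392653
26. interest=⌊1392653·71/10000⌋=9887; principal=41132-9887=31245; balance=1392653-31245=1361408
27. interest=⌊1361408·71/10000⌋=9665; principal=41132-9665=31467; balance=1361408-31467=1329941
28. interest=⌊1329941·71/10000⌋=9442; principal=41132-9442=31690; balance=1329941-31690=1298251
29. interest=⌊1298251·71/10000⌋=9217; principal=41132-9217=31915; balance=1298251-31915=1266336
30. interest=⌊1266336·71/10000⌋=8990; principal=41132-8990=32142; balance=1266336-32142=1234194
31. interest=⌊1234194·71/10000⌋=8762; principal=41132-8762=32370; balance=1234194-32370=1201824
32. interest=⌊1201824·71/10000⌋=8532; principal=41132-8532=32600; balance=1201824-32600=1169224
33. interest=⌊1169224·71/10000⌋=8301; principal=41132-8301=32831; balance=1169224-32831=1136393
34. interest=⌊1136393·71/10000⌋=8068; principal=41132-8068=33064; balance=1136393-33064=1103329
35. interest=⌊1103329·71/10000⌋=7833; principal=41132-7833=33299; balance=1103329-33299=1070030
36. interest=⌊1070030·71/10000⌋=7597; principal=41132-7597=33535; balance=1070030-33535=1036495
37. interest=⌊1036495·71/10000⌋=7359; principal=41132-7359=33773; balance=1036495-33773=1002722
38. interest=⌊1002722·71/10000⌋=7119; principal=41132-7119=34013; balance=1002722-34013=968709
39. interest=⌊968709·71/10000⌋=6877; principal=41132-6877=34255; balance=968709-34255=934454
40. interest=⌊934454·71/10000⌋=6634; principal=41132-6634=34498; balance=934454-34498=899956
41. interest=⌊899956·71/10000⌋=6389; principal=41132-6389=34743; balance=899956-34743=865213
42. interest=⌊865213·71/10000⌋=6143; principal=41132-6143=34989; balance=865213-34989=830224
43. interest=⌊830224·71/10000⌋=5894; principal=41132-5894=35238; balance=830224-35238=794986
44. interest=⌊794986·71/10000⌋=5644; principal=41132-5644=35488; balance=794986-35488=759498
45. interest=⌊759498·71/10000⌋=5392; principal=41132-5392=35740; balance=759498-35740=723758
46. interest=⌊723758·71/10000⌋=5138; principal=41132-5138=35994; balance=723758-35994=687764
47. interest=⌊687764·71/10000⌋=4883; principal=41132-4883=36249; balance=687764-36249=651515
48. interest=⌊651515·71/10000⌋=4625; principal=41132-4625=36507; balance=651515-36507=615008
49. interest=⌊615008·71/10000⌋=4366; principal=41132-4366=36766; balance=615008-36766=578242
50. interest=⌊578242·71/10000⌋=4105; principal=41132-4105=37027; balance=578242-37027=541215
51. interest=⌊541215·71/10000⌋=3842; principal=41132-3842=37290; balance=541215-37290=503925
52. interest=⌊503925·71/10000⌋=3577; principal=41132-3577=37555; balance=503925-37555=466370
53. interest=⌊466370·71/10000⌋=3311; principal=41132-3311=37821; balance=466370-37821=428549
54. interest=⌊428549·71/10000⌋=3042; principal=41132-3042=38090; balance=428549-38090=390459
55. interest=⌊390459·71/10000⌋=2772; principal=41132-2772=38360; balance=390459-38360=352099
56. interest=⌊352099·71/10000⌋=2499; principal=41132-2499=38633; balance=352099-38633=313466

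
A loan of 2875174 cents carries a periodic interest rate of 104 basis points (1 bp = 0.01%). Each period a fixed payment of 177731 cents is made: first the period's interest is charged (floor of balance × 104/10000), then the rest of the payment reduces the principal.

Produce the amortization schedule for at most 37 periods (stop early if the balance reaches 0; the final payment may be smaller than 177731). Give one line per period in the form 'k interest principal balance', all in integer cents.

1 29901 147830 2727344
2 28364 149367 2577977
3 26810 150921 2427056
4 25241 152490 2274566
5 23655 154076 2120490
6 22053 155678 1964812
7 20434 157297 1807515
8 18798 158933 1648582
9 17145 160586 1487996
10 15475 162256 1325740
11 13787 163944 1161796
12 12082 165649 996147
13 10359 167372 828775
14 8619 169112 659663
15 6860 170871 488792
16 5083 172648 316144
17 3287 174444 141700
18 1473 141700 0

1. interest=⌊2875174·104/10000⌋=29901; principal=177731-29901=147830; balance=2875174-147830=2727344
2. interest=⌊2727344·104/10000⌋=28364; principal=177731-28364=149367; balance=2727344-149367=2577977
3. interest=⌊2577977·104/10000⌋=26810; principal=177731-26810=150921; balance=2577977-150921=2427056
4. interest=⌊2427056·104/10000⌋=25241; principal=177731-25241=152490; balance=2427056-152490=2274566
5. interest=⌊2274566·104/10000⌋=23655; principal=177731-23655=154076; balance=2274566-154076=2120490
6. interest=⌊2120490·104/10000⌋=22053; principal=177731-22053=155678; balance=2120490-155678=1964812
7. interest=⌊1964812·104/10000⌋=20434; principal=177731-20434=157297; balance=1964812-157297=1807515
8. interest=⌊1807515·104/10000⌋=18798; principal=177731-18798=158933; balance=1807515-158933=1648582
9. interest=⌊1648582·104/10000⌋=17145; principal=177731-17145=160586; balance=1648582-160586=1487996
10. interest=⌊1487996·104/10000⌋=15475; principal=177731-15475=162256; balance=1487996-162256=1325740
11. interest=⌊1325740·104/10000⌋=13787; principal=177731-13787=163944; balance=1325740-163944=1161796
12. interest=⌊1161796·104/10000⌋=12082; principal=177731-12082=165649; balance=1161796-165649=996147
13. interest=⌊996147·104/10000⌋=10359; principal=177731-10359=167372; balance=996147-167372=828775
14. interest=⌊828775·104/10000⌋=8619; principal=177731-8619=169112; balance=828775-169112=659663
15. interest=⌊659663·104/10000⌋=6860; principal=177731-6860=170871; balance=659663-170871=488792
16. interest=⌊488792·104/10000⌋=5083; principal=177731-5083=172648; balance=488792-172648=316144
17. interest=⌊316144·104/10000⌋=3287; principal=177731-3287=174444; balance=316144-174444=141700
18. interest=⌊141700·104/10000⌋=1473; principal=min(177731-1473,141700)=141700; balance=141700-141700=0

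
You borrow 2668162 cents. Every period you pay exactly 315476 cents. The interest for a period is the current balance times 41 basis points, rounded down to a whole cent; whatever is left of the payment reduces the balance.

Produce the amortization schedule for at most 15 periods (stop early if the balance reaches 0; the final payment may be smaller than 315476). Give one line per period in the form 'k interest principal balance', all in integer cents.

1 10939 304537 2363625
2 9690 305786 2057839
3 8437 307039 1750800
4 7178 308298 1442502
5 5914 309562 1132940
6 4645 310831 822109
7 3370 312106 510003
8 2091 313385 196618
9 806 196618 0

1. interest=⌊2668162·41/10000⌋=10939; principal=315476-10939=304537; balance=2668162-304537=2363625
2. interest=⌊2363625·41/10000⌋=9690; principal=315476-9690=305786; balance=2363625-305786=2057839
3. interest=⌊2057839·41/10000⌋=8437; principal=315476-8437=307039; balance=2057839-307039=1750800
4. interest=⌊1750800·41/10000⌋=7178; principal=315476-7178=308298; balance=1750800-308298=1442502
5. interest=⌊1442502·41/10000⌋=5914; principal=315476-5914=309562; balance=1442502-309562=1132940
6. interest=⌊1132940·41/10000⌋=4645; principal=315476-4645=310831; balance=1132940-310831=822109
7. interest=⌊822109·41/10000⌋=3370; principal=315476-3370=312106; balance=822109-312106=510003
8. interest=⌊510003·41/10000⌋=2091; principal=315476-2091=313385; balance=510003-313385=196618
9. interest=⌊196618·41/10000⌋=806; principal=min(315476-806,196618)=196618; balance=196618-196618=0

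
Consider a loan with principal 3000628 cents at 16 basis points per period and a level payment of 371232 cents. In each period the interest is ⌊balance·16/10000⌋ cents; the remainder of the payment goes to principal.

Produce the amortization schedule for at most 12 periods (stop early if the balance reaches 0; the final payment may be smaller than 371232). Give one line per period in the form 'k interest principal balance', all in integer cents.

1. interest=⌊3000628·16/10000⌋=4801; principal=371232-4801=366431; balance=3000628-366431=2634197
2. interest=⌊2634197·16/10000⌋=4214; principal=371232-4214=367018; balance=2634197-367018=2267179
3. interest=⌊2267179·16/10000⌋=3627; principal=371232-3627=367605; balance=2267179-367605=1899574
4. interest=⌊1899574·16/10000⌋=3039; principal=371232-3039=368193; balance=1899574-368193=1531381
5. interest=⌊1531381·16/10000⌋=2450; principal=371232-2450=368782; balance=1531381-368782=1162599
6. interest=⌊1162599·16/10000⌋=1860; principal=371232-1860=369372; balance=1162599-369372=793227
7. interest=⌊793227·16/10000⌋=1269; principal=371232-1269=369963; balance=793227-369963=423264
8. interest=⌊423264·16/10000⌋=677; principal=371232-677=370555; balance=423264-370555=52709
9. interest=⌊52709·16/10000⌋=84; principal=min(371232-84,52709)=52709; balance=52709-52709=0

1 4801 366431 2634197
2 4214 367018 2267179
3 3627 367605 1899574
4 3039 368193 1531381
5 2450 368782 1162599
6 1860 369372 793227
7 1269 369963 423264
8 677 370555 52709
9 84 52709 0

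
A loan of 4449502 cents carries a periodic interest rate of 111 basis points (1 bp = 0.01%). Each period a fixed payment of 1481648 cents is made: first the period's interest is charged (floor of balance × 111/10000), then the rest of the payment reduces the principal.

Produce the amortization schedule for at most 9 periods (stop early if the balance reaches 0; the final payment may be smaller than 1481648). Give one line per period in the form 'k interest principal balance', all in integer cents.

1 49389 1432259 3017243
2 33491 1448157 1569086
3 17416 1464232 104854
4 1163 104854 0

1. interest=⌊4449502·111/10000⌋=49389; principal=1481648-49389=1432259; balance=4449502-1432259=3017243
2. interest=⌊3017243·111/10000⌋=33491; principal=1481648-33491=1448157; balance=3017243-1448157=1569086
3. interest=⌊1569086·111/10000⌋=17416; principal=1481648-17416=1464232; balance=1569086-1464232=104854
4. interest=⌊104854·111/10000⌋=1163; principal=min(1481648-1163,104854)=104854; balance=104854-104854=0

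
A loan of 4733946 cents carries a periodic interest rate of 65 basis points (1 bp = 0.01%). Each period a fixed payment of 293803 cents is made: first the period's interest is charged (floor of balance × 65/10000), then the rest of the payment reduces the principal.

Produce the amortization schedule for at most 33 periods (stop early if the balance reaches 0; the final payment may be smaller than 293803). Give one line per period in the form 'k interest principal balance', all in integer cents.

1. interest=⌊4733946·65/10000⌋=30770; principal=293803-30770=263033; balance=4733946-263033=4470913
2. interest=⌊4470913·65/10000⌋=29060; principal=293803-29060=264743; balance=4470913-264743=4206170
3. interest=⌊4206170·65/10000⌋=27340; principal=293803-27340=266463; balance=4206170-266463=3939707
4. interest=⌊3939707·65/10000⌋=25608; principal=293803-25608=268195; balance=3939707-268195=3671512
5. interest=⌊3671512·65/10000⌋=23864; principal=293803-23864=269939; balance=3671512-269939=3401573
6. interest=⌊3401573·65/10000⌋=22110; principal=293803-22110=271693; balance=3401573-271693=3129880
7. interest=⌊3129880·65/10000⌋=20344; principal=293803-20344=273459; balance=3129880-273459=2856421
8. interest=⌊2856421·65/10000⌋=18566; principal=293803-18566=275237; balance=2856421-275237=2581184
9. interest=⌊2581184·65/10000⌋=16777; principal=293803-16777=277026; balance=2581184-277026=2304158
10. interest=⌊2304158·65/10000⌋=14977; principal=293803-14977=278826; balance=2304158-278826=2025332
11. interest=⌊2025332·65/10000⌋=13164; principal=293803-13164=280639; balance=2025332-280639=1744693
12. interest=⌊1744693·65/10000⌋=11340; principal=293803-11340=282463; balance=1744693-282463=1462230
13. interest=⌊1462230·65/10000⌋=9504; principal=293803-9504=284299; balance=1462230-284299=1177931
14. interest=⌊1177931·65/10000⌋=7656; principal=293803-7656=286147; balance=1177931-286147=891784
15. interest=⌊891784·65/10000⌋=5796; principal=293803-5796=288007; balance=891784-288007=603777
16. interest=⌊603777·65/10000⌋=3924; principal=293803-3924=289879; balance=603777-289879=313898
17. interest=⌊313898·65/10000⌋=2040; principal=293803-2040=291763; balance=313898-291763=22135
18. interest=⌊22135·65/10000⌋=143; principal=min(293803-143,22135)=22135; balance=22135-22135=0

1 30770 263033 4470913
2 29060 264743 4206170
3 27340 266463 3939707
4 25608 268195 3671512
5 23864 269939 3401573
6 22110 271693 3129880
7 20344 273459 2856421
8 18566 275237 2581184
9 16777 277026 2304158
10 14977 278826 2025332
11 13164 280639 1744693
12 11340 282463 1462230
13 9504 284299 1177931
14 7656 286147 891784
15 5796 288007 603777
16 3924 289879 313898
17 2040 291763 22135
18 143 22135 0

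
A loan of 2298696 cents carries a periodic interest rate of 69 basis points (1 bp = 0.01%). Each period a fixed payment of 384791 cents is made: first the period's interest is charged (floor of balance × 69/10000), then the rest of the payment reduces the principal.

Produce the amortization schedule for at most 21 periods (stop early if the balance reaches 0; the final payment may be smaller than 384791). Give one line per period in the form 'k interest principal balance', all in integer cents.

1. interest=⌊2298696·69/10000⌋=15861; principal=384791-15861=368930; balance=2298696-368930=1929766
2. interest=⌊1929766·69/10000⌋=13315; principal=384791-13315=371476; balance=1929766-371476=1558290
3. interest=⌊1558290·69/10000⌋=10752; principal=384791-10752=374039; balance=1558290-374039=1184251
4. interest=⌊1184251·69/10000⌋=8171; principal=384791-8171=376620; balance=1184251-376620=807631
5. interest=⌊807631·69/10000⌋=5572; principal=384791-5572=379219; balance=807631-379219=428412
6. interest=⌊428412·69/10000⌋=2956; principal=384791-2956=381835; balance=428412-381835=46577
7. interest=⌊46577·69/10000⌋=321; principal=min(384791-321,46577)=46577; balance=46577-46577=0

1 15861 368930 1929766
2 13315 371476 1558290
3 10752 374039 1184251
4 8171 376620 807631
5 5572 379219 428412
6 2956 381835 46577
7 321 46577 0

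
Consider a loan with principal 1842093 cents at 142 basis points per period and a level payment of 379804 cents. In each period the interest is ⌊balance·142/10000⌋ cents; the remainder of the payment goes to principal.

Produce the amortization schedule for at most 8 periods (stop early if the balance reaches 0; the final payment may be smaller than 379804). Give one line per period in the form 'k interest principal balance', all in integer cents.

1. interest=⌊1842093·142/10000⌋=26157; principal=379804-26157=353647; balance=1842093-353647=1488446
2. interest=⌊1488446·142/10000⌋=21135; principal=379804-21135=358669; balance=1488446-358669=1129777
3. interest=⌊1129777·142/10000⌋=16042; principal=379804-16042=363762; balance=1129777-363762=766015
4. interest=⌊766015·142/10000⌋=10877; principal=379804-10877=368927; balance=766015-368927=397088
5. interest=⌊397088·142/10000⌋=5638; principal=379804-5638=374166; balance=397088-374166=22922
6. interest=⌊22922·142/10000⌋=325; principal=min(379804-325,22922)=22922; balance=22922-22922=0

1 26157 353647 1488446
2 21135 358669 1129777
3 16042 363762 766015
4 10877 368927 397088
5 5638 374166 22922
6 325 22922 0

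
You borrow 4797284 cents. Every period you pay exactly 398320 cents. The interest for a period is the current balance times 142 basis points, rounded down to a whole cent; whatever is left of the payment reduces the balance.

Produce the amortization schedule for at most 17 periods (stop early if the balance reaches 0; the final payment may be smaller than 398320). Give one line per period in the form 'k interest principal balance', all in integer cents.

1. interest=⌊4797284·142/10000⌋=68121; principal=398320-68121=330199; balance=4797284-330199=4467085
2. interest=⌊4467085·142/10000⌋=63432; principal=398320-63432=334888; balance=4467085-334888=4132197
3. interest=⌊4132197·142/10000⌋=58677; principal=398320-58677=339643; balance=4132197-339643=3792554
4. interest=⌊3792554·142/10000⌋=53854; principal=398320-53854=344466; balance=3792554-344466=3448088
5. interest=⌊3448088·142/10000⌋=48962; principal=398320-48962=349358; balance=3448088-349358=3098730
6. interest=⌊3098730·142/10000⌋=44001; principal=398320-44001=354319; balance=3098730-354319=2744411
7. interest=⌊2744411·142/10000⌋=38970; principal=398320-38970=359350; balance=2744411-359350=2385061
8. interest=⌊2385061·142/10000⌋=33867; principal=398320-33867=364453; balance=2385061-364453=2020608
9. interest=⌊2020608·142/10000⌋=28692; principal=398320-28692=369628; balance=2020608-369628=1650980
10. interest=⌊1650980·142/10000⌋=23443; principal=398320-23443=374877; balance=1650980-374877=1276103
11. interest=⌊1276103·142/10000⌋=18120; principal=398320-18120=380200; balance=1276103-380200=895903
12. interest=⌊895903·142/10000⌋=12721; principal=398320-12721=385599; balance=895903-385599=510304
13. interest=⌊510304·142/10000⌋=7246; principal=398320-7246=391074; balance=510304-391074=119230
14. interest=⌊119230·142/10000⌋=1693; principal=min(398320-1693,119230)=119230; balance=119230-119230=0

1 68121 330199 4467085
2 63432 334888 4132197
3 58677 339643 3792554
4 53854 344466 3448088
5 48962 349358 3098730
6 44001 354319 2744411
7 38970 359350 2385061
8 33867 364453 2020608
9 28692 369628 1650980
10 23443 374877 1276103
11 18120 380200 895903
12 12721 385599 510304
13 7246 391074 119230
14 1693 119230 0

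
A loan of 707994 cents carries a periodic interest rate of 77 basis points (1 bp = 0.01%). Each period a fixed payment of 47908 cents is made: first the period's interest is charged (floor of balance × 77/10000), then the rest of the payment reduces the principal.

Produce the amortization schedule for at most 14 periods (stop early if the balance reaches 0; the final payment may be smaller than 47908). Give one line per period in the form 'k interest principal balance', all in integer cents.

1. interest=⌊707994·77/10000⌋=5451; principal=47908-5451=42457; balance=707994-42457=665537
2. interest=⌊665537·77/10000⌋=5124; principal=47908-5124=42784; balance=665537-42784=622753
3. interest=⌊622753·77/10000⌋=4795; principal=47908-4795=43113; balance=622753-43113=579640
4. interest=⌊579640·77/10000⌋=4463; principal=47908-4463=43445; balance=579640-43445=536195
5. interest=⌊536195·77/10000⌋=4128; principal=47908-4128=43780; balance=536195-43780=492415
6. interest=⌊492415·77/10000⌋=3791; principal=47908-3791=44117; balance=492415-44117=448298
7. interest=⌊448298·77/10000⌋=3451; principal=47908-3451=44457; balance=448298-44457=403841
8. interest=⌊403841·77/10000⌋=3109; principal=47908-3109=44799; balance=403841-44799=359042
9. interest=⌊359042·77/10000⌋=2764; principal=47908-2764=45144; balance=359042-45144=313898
10. interest=⌊313898·77/10000⌋=2417; principal=47908-2417=45491; balance=313898-45491=268407
11. interest=⌊268407·77/10000⌋=2066; principal=47908-2066=45842; balance=268407-45842=222565
12. interest=⌊222565·77/10000⌋=1713; principal=47908-1713=46195; balance=222565-46195=176370
13. interest=⌊176370·77/10000⌋=1358; principal=47908-1358=46550; balance=176370-46550=129820
14. interest=⌊129820·77/10000⌋=999; principal=47908-999=46909; balance=129820-46909=82911

1 5451 42457 665537
2 5124 42784 622753
3 4795 43113 579640
4 4463 43445 536195
5 4128 43780 492415
6 3791 44117 448298
7 3451 44457 403841
8 3109 44799 359042
9 2764 45144 313898
10 2417 45491 268407
11 2066 45842 222565
12 1713 46195 176370
13 1358 46550 129820
14 999 46909 82911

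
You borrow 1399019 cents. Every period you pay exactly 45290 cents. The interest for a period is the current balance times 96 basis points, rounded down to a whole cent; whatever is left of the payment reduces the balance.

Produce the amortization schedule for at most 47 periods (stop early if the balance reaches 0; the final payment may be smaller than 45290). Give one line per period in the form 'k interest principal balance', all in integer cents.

1 13430 31860 1367159
2 13124 32166 1334993
3 12815 32475 1302518
4 12504 32786 1269732
5 12189 33101 1236631
6 11871 33419 1203212
7 11550 33740 1169472
8 11226 34064 1135408
9 10899 34391 1101017
10 10569 34721 1066296
11 10236 35054 1031242
12 9899 35391 995851
13 9560 35730 960121
14 9217 36073 924048
15 8870 36420 887628
16 8521 36769 850859
17 8168 37122 813737
18 7811 37479 776258
19 7452 37838 738420
20 7088 38202 700218
21 6722 38568 661650
22 6351 38939 622711
23 5978 39312 583399
24 5600 39690 543709
25 5219 40071 503638
26 4834 40456 463182
27 4446 40844 422338
28 4054 41236 381102
29 3658 41632 339470
30 3258 42032 297438
31 2855 42435 255003
32 2448 42842 212161
33 2036 43254 168907
34 1621 43669 125238
35 1202 44088 81150
36 779 44511 36639
37 351 36639 0

1. interest=⌊1399019·96/10000⌋=13430; principal=45290-13430=31860; balance=1399019-31860=1367159
2. interest=⌊1367159·96/10000⌋=13124; principal=45290-13124=32166; balance=1367159-32166=1334993
3. interest=⌊1334993·96/10000⌋=12815; principal=45290-12815=32475; balance=1334993-32475=1302518
4. interest=⌊1302518·96/10000⌋=12504; principal=45290-12504=32786; balance=1302518-32786=1269732
5. interest=⌊1269732·96/10000⌋=12189; principal=45290-12189=33101; balance=1269732-33101=1236631
6. interest=⌊1236631·96/10000⌋=11871; principal=45290-11871=33419; balance=1236631-33419=1203212
7. interest=⌊1203212·96/10000⌋=11550; principal=45290-11550=33740; balance=1203212-33740=1169472
8. interest=⌊1169472·96/10000⌋=11226; principal=45290-11226=34064; balance=1169472-34064=1135408
9. interest=⌊1135408·96/10000⌋=10899; principal=45290-10899=34391; balance=1135408-34391=1101017
10. interest=⌊1101017·96/10000⌋=10569; principal=45290-10569=34721; balance=1101017-34721=1066296
11. interest=⌊1066296·96/10000⌋=10236; principal=45290-10236=35054; balance=1066296-35054=1031242
12. interest=⌊1031242·96/10000⌋=9899; principal=45290-9899=35391; balance=1031242-35391=995851
13. interest=⌊995851·96/10000⌋=9560; principal=45290-9560=35730; balance=995851-35730=960121
14. interest=⌊960121·96/10000⌋=9217; principal=45290-9217=36073; balance=960121-36073=924048
15. interest=⌊924048·96/10000⌋=8870; principal=45290-8870=36420; balance=924048-36420=887628
16. interest=⌊887628·96/10000⌋=8521; principal=45290-8521=36769; balance=887628-36769=850859
17. interest=⌊850859·96/10000⌋=8168; principal=45290-8168=37122; balance=850859-37122=813737
18. interest=⌊813737·96/10000⌋=7811; principal=45290-7811=37479; balance=813737-37479=776258
19. interest=⌊776258·96/10000⌋=7452; principal=45290-7452=37838; balance=776258-37838=738420
20. interest=⌊738420·96/10000⌋=7088; principal=45290-7088=38202; balance=738420-38202=700218
21. interest=⌊700218·96/10000⌋=6722; principal=45290-6722=38568; balance=700218-38568=661650
22. interest=⌊661650·96/10000⌋=6351; principal=45290-6351=38939; balance=661650-38939=622711
23. interest=⌊622711·96/10000⌋=5978; principal=45290-5978=39312; balance=622711-39312=583399
24. interest=⌊583399·96/10000⌋=5600; principal=45290-5600=39690; balance=583399-39690=543709
25. interest=⌊543709·96/10000⌋=5219; principal=45290-5219=40071; balance=543709-40071=503638
26. interest=⌊503638·96/10000⌋=4834; principal=45290-4834=40456; balance=503638-40456=463182
27. interest=⌊463182·96/10000⌋=4446; principal=45290-4446=40844; balance=463182-40844=422338
28. interest=⌊422338·96/10000⌋=4054; principal=45290-4054=41236; balance=422338-41236=381102
29. interest=⌊381102·96/10000⌋=3658; principal=45290-3658=41632; balance=381102-41632=339470
30. interest=⌊339470·96/10000⌋=3258; principal=45290-3258=42032; balance=339470-42032=297438
31. interest=⌊297438·96/10000⌋=2855; principal=45290-2855=42435; balance=297438-42435=255003
32. interest=⌊255003·96/10000⌋=2448; principal=45290-2448=42842; balance=255003-42842=212161
33. interest=⌊212161·96/10000⌋=2036; principal=45290-2036=43254; balance=212161-43254=168907
34. interest=⌊168907·96/10000⌋=1621; principal=45290-1621=43669; balance=168907-43669=125238
35. interest=⌊125238·96/10000⌋=1202; principal=45290-1202=44088; balance=125238-44088=81150
36. interest=⌊81150·96/10000⌋=779; principal=45290-779=44511; balance=81150-44511=36639
37. interest=⌊36639·96/10000⌋=351; principal=min(45290-351,36639)=36639; balance=36639-36639=0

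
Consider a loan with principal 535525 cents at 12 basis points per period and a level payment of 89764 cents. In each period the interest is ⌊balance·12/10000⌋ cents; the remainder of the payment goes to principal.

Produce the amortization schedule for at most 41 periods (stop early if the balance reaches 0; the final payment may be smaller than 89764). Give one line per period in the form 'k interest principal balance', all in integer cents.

1 642 89122 446403
2 535 89229 357174
3 428 89336 267838
4 321 89443 178395
5 214 89550 88845
6 106 88845 0

1. interest=⌊535525·12/10000⌋=642; principal=89764-642=89122; balance=535525-89122=446403
2. interest=⌊446403·12/10000⌋=535; principal=89764-535=89229; balance=446403-89229=357174
3. interest=⌊357174·12/10000⌋=428; principal=89764-428=89336; balance=357174-89336=267838
4. interest=⌊267838·12/10000⌋=321; principal=89764-321=89443; balance=267838-89443=178395
5. interest=⌊178395·12/10000⌋=214; principal=89764-214=89550; balance=178395-89550=88845
6. interest=⌊88845·12/10000⌋=106; principal=min(89764-106,88845)=88845; balance=88845-88845=0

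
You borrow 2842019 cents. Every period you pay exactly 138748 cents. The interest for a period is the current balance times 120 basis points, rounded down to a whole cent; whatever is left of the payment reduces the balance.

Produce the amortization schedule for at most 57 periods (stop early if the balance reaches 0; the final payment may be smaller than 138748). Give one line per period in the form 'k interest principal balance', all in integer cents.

1 34104 104644 2737375
2 32848 105900 2631475
3 31577 107171 2524304
4 30291 108457 2415847
5 28990 109758 2306089
6 27673 111075 2195014
7 26340 112408 2082606
8 24991 113757 1968849
9 23626 115122 1853727
10 22244 116504 1737223
11 20846 117902 1619321
12 19431 119317 1500004
13 18000 120748 1379256
14 16551 122197 1257059
15 15084 123664 1133395
16 13600 125148 1008247
17 12098 126650 881597
18 10579 128169 753428
19 9041 129707 623721
20 7484 131264 492457
21 5909 132839 359618
22 4315 134433 225185
23 2702 136046 89139
24 1069 89139 0

1. interest=⌊2842019·120/10000⌋=34104; principal=138748-34104=104644; balance=2842019-104644=2737375
2. interest=⌊2737375·120/10000⌋=32848; principal=138748-32848=105900; balance=2737375-105900=2631475
3. interest=⌊2631475·120/10000⌋=31577; principal=138748-31577=107171; balance=2631475-107171=2524304
4. interest=⌊2524304·120/10000⌋=30291; principal=138748-30291=108457; balance=2524304-108457=2415847
5. interest=⌊2415847·120/10000⌋=28990; principal=138748-28990=109758; balance=2415847-109758=2306089
6. interest=⌊2306089·120/10000⌋=27673; principal=138748-27673=111075; balance=2306089-111075=2195014
7. interest=⌊2195014·120/10000⌋=26340; principal=138748-26340=112408; balance=2195014-112408=2082606
8. interest=⌊2082606·120/10000⌋=24991; principal=138748-24991=113757; balance=2082606-113757=1968849
9. interest=⌊1968849·120/10000⌋=23626; principal=138748-23626=115122; balance=1968849-115122=1853727
10. interest=⌊1853727·120/10000⌋=22244; principal=138748-22244=116504; balance=1853727-116504=1737223
11. interest=⌊1737223·120/10000⌋=20846; principal=138748-20846=117902; balance=1737223-117902=1619321
12. interest=⌊1619321·120/10000⌋=19431; principal=138748-19431=119317; balance=1619321-119317=1500004
13. interest=⌊1500004·120/10000⌋=18000; principal=138748-18000=120748; balance=1500004-120748=1379256
14. interest=⌊1379256·120/10000⌋=16551; principal=138748-16551=122197; balance=1379256-122197=1257059
15. interest=⌊1257059·120/10000⌋=15084; principal=138748-15084=123664; balance=1257059-123664=1133395
16. interest=⌊1133395·120/10000⌋=13600; principal=138748-13600=125148; balance=1133395-125148=1008247
17. interest=⌊1008247·120/10000⌋=12098; principal=138748-12098=126650; balance=1008247-126650=881597
18. interest=⌊881597·120/10000⌋=10579; principal=138748-10579=128169; balance=881597-128169=753428
19. interest=⌊753428·120/10000⌋=9041; principal=138748-9041=129707; balance=753428-129707=623721
20. interest=⌊623721·120/10000⌋=7484; principal=138748-7484=131264; balance=623721-131264=492457
21. interest=⌊492457·120/10000⌋=5909; principal=138748-5909=132839; balance=492457-132839=359618
22. interest=⌊359618·120/10000⌋=4315; principal=138748-4315=134433; balance=359618-134433=225185
23. interest=⌊225185·120/10000⌋=2702; principal=138748-2702=136046; balance=225185-136046=89139
24. interest=⌊89139·120/10000⌋=1069; principal=min(138748-1069,89139)=89139; balance=89139-89139=0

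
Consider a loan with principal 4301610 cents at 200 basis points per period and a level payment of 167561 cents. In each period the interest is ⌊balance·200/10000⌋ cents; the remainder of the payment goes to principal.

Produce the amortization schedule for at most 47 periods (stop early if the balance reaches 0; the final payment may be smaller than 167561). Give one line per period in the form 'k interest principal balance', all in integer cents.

1 86032 81529 4220081
2 84401 83160 4136921
3 82738 84823 4052098
4 81041 86520 3965578
5 79311 88250 3877328
6 77546 90015 3787313
7 75746 91815 3695498
8 73909 93652 3601846
9 72036 95525 3506321
10 70126 97435 3408886
11 68177 99384 3309502
12 66190 101371 3208131
13 64162 103399 3104732
14 62094 105467 2999265
15 59985 107576 2891689
16 57833 109728 2781961
17 55639 111922 2670039
18 53400 114161 2555878
19 51117 116444 2439434
20 48788 118773 2320661
21 46413 121148 2199513
22 43990 123571 2075942
23 41518 126043 1949899
24 38997 128564 1821335
25 36426 131135 1690200
26 33804 133757 1556443
27 31128 136433 1420010
28 28400 139161 1280849
29 25616 141945 1138904
30 22778 144783 994121
31 19882 147679 846442
32 16928 150633 695809
33 13916 153645 542164
34 10843 156718 385446
35 7708 159853 225593
36 4511 163050 62543
37 1250 62543 0

1. interest=⌊4301610·200/10000⌋=86032; principal=167561-86032=81529; balance=4301610-81529=4220081
2. interest=⌊4220081·200/10000⌋=84401; principal=167561-84401=83160; balance=4220081-83160=4136921
3. interest=⌊4136921·200/10000⌋=82738; principal=167561-82738=84823; balance=4136921-84823=4052098
4. interest=⌊4052098·200/10000⌋=81041; principal=167561-81041=86520; balance=4052098-86520=3965578
5. interest=⌊3965578·200/10000⌋=79311; principal=167561-79311=88250; balance=3965578-88250=3877328
6. interest=⌊3877328·200/10000⌋=77546; principal=167561-77546=90015; balance=3877328-90015=3787313
7. interest=⌊3787313·200/10000⌋=75746; principal=167561-75746=91815; balance=3787313-91815=3695498
8. interest=⌊3695498·200/10000⌋=73909; principal=167561-73909=93652; balance=3695498-93652=3601846
9. interest=⌊3601846·200/10000⌋=72036; principal=167561-72036=95525; balance=3601846-95525=3506321
10. interest=⌊3506321·200/10000⌋=70126; principal=167561-70126=97435; balance=3506321-97435=3408886
11. interest=⌊3408886·200/10000⌋=68177; principal=167561-68177=99384; balance=3408886-99384=3309502
12. interest=⌊3309502·200/10000⌋=66190; principal=167561-66190=101371; balance=3309502-101371=3208131
13. interest=⌊3208131·200/10000⌋=64162; principal=167561-64162=103399; balance=3208131-103399=3104732
14. interest=⌊3104732·200/10000⌋=62094; principal=167561-62094=105467; balance=3104732-105467=2999265
15. interest=⌊2999265·200/10000⌋=59985; principal=167561-59985=107576; balance=2999265-107576=2891689
16. interest=⌊2891689·200/10000⌋=57833; principal=167561-57833=109728; balance=2891689-109728=2781961
17. interest=⌊2781961·200/10000⌋=55639; principal=167561-55639=111922; balance=2781961-111922=2670039
18. interest=⌊2670039·200/10000⌋=53400; principal=167561-53400=114161; balance=2670039-114161=2555878
19. interest=⌊2555878·200/10000⌋=51117; principal=167561-51117=116444; balance=2555878-116444=2439434
20. interest=⌊2439434·200/10000⌋=48788; principal=167561-48788=118773; balance=2439434-118773=2320661
21. interest=⌊2320661·200/10000⌋=46413; principal=167561-46413=121148; balance=2320661-121148=2199513
22. interest=⌊2199513·200/10000⌋=43990; principal=167561-43990=123571; balance=2199513-123571=2075942
23. interest=⌊2075942·200/10000⌋=41518; principal=167561-41518=126043; balance=2075942-126043=1949899
24. interest=⌊1949899·200/10000⌋=38997; principal=167561-38997=128564; balance=1949899-128564=1821335
25. interest=⌊1821335·200/10000⌋=36426; principal=167561-36426=131135; balance=1821335-131135=1690200
26. interest=⌊1690200·200/10000⌋=33804; principal=167561-33804=133757; balance=1690200-133757=1556443
27. interest=⌊1556443·200/10000⌋=31128; principal=167561-31128=136433; balance=1556443-136433=1420010
28. interest=⌊1420010·200/10000⌋=28400; principal=167561-28400=139161; balance=1420010-139161=1280849
29. interest=⌊1280849·200/10000⌋=25616; principal=167561-25616=141945; balance=1280849-141945=1138904
30. interest=⌊1138904·200/10000⌋=22778; principal=167561-22778=144783; balance=1138904-144783=994121
31. interest=⌊994121·200/10000⌋=19882; principal=167561-19882=147679; balance=994121-147679=846442
32. interest=⌊846442·200/10000⌋=16928; principal=167561-16928=150633; balance=846442-150633=695809
33. interest=⌊695809·200/10000⌋=13916; principal=167561-13916=153645; balance=695809-153645=542164
34. interest=⌊542164·200/10000⌋=10843; principal=167561-10843=156718; balance=542164-156718=385446
35. interest=⌊385446·200/10000⌋=7708; principal=167561-7708=159853; balance=385446-159853=225593
36. interest=⌊225593·200/10000⌋=4511; principal=167561-4511=163050; balance=225593-163050=62543
37. interest=⌊62543·200/10000⌋=1250; principal=min(167561-1250,62543)=62543; balance=62543-62543=0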